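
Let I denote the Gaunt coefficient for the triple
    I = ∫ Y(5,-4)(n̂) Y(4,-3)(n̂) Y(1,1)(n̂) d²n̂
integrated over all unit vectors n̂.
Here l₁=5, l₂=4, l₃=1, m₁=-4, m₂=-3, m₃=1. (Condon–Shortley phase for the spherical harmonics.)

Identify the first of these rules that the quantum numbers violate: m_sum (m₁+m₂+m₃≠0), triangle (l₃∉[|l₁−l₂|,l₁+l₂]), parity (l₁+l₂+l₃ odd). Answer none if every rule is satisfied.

m_sum

azimuthal sum: -4 − 3 + 1 = -6  ✗
1 ≤ 1 ≤ 9 (triangle on l)
L = 5 + 4 + 1 = 10 (even)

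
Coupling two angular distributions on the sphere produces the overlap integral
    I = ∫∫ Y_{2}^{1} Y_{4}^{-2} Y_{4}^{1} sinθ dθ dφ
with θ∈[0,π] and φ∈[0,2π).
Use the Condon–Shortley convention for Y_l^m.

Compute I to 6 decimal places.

Checks pass: Σm=0; 10 even; l₃=4∈[2,6].
(2·2+1)(2·4+1)(2·4+1) = 405
Δ: 2! 2! 6! / 11! → 1/13860
sum: t=0:+1/192 t=1:−1/36 t=2:+1/192 = -5/288
3j²(2 4 4; 0 0 0) = Δ·Π!·Σ² = 20/693  (sign -1)
sum: t=0:+1/96 t=1:−1/240 = 1/160
3j²(2 4 4; 1 -2 1) = Δ·Π!·Σ² = 27/1540  (sign -1)
combine: 4πI² = 405·20/693·27/1540 = 1215/5929
take √, sign +1: I = 0.12770047

0.127700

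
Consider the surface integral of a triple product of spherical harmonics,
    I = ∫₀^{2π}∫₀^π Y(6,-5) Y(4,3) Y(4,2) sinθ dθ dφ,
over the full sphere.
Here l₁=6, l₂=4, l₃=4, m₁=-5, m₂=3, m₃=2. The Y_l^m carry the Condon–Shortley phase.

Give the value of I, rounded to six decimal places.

Rules hold: Σm=0, L=14 even, 2≤4≤10.
N = 13·9·9 = 1053
Δ = 6!·6!·2!/15! = 1/1261260
Racah Σ t=2..4: t=2:+1/4608 t=3:−1/1296 t=4:+1/4608 = -7/20736
⇒ 3j(6 4 4; 0 0 0)² = 20/1287, sgn -1
Racah Σ t=5..6: t=5:−1/172800 t=6:+1/86400 = 1/172800
⇒ 3j(6 4 4; -5 3 2)² = 1/130, sgn +1
4πI² = N·(3j₀)²·(3jₘ)² = 18/143
I = -1·√(0.125874/4π) = -0.10008369

-0.100084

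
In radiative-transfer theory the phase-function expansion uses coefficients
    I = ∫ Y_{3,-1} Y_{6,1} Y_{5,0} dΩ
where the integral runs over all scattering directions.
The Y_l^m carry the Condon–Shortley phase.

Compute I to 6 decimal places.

-0.077843

m-sum 0 ✓  L=14 even ✓  3≤5≤9 ✓
Π(2lᵢ+1) = 7×13×11 = 1001
triangle coeff Δ(3,6,5) = 1/675675
Σ_t [1,3]: t=1:−1/8640 t=2:+1/2304 t=3:−1/8640 = 7/34560
(3j)²=7/429 [(3 6 5; 0 0 0)], sign=-1
Σ_t [2,4]: t=2:+1/5760 t=3:−1/3456 t=4:+1/34560 = -1/11520
(3j)²=2/429 [(3 6 5; -1 1 0)], sign=+1
⇒ 4πI² = 98/1287
I = (-1)√(98/1287/(4π)) = -0.07784287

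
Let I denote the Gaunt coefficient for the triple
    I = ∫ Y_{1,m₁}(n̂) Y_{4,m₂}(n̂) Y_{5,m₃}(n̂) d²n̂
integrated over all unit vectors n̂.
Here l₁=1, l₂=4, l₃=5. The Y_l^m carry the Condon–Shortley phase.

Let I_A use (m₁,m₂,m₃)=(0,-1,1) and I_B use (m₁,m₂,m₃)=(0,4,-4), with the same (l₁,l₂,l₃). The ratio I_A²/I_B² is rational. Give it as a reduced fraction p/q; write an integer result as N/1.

8/3

Shared (l₁,l₂,l₃)=(1,4,5): N and (l;000)² cancel in I_A²/I_B².
A: Δ = 0!·2!·8!/11! = 1/495; Racah Σ t=0..0: t=0:+1/720 = 1/720; ⇒ 3j(1 4 5; 0 -1 1)² = 8/165, sgn +1
B: Δ = 0!·2!·8!/11! = 1/495; Racah Σ t=0..0: t=0:+1/40320 = 1/40320; ⇒ 3j(1 4 5; 0 4 -4)² = 1/55, sgn -1
I_A²/I_B² = (8/165)/(1/55) = 8/3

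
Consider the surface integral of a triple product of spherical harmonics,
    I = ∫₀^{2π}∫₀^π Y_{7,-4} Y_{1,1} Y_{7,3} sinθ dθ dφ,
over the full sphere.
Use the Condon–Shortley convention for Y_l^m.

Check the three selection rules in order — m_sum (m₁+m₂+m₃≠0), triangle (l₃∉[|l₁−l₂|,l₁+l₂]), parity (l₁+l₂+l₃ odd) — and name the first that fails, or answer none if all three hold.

Σmᵢ = 0  ✓
l₃∈[|l₁−l₂|,l₁+l₂]=[6,8], have l₃=7  ✓
Σlᵢ = 15 ⇒ odd  ✗

parity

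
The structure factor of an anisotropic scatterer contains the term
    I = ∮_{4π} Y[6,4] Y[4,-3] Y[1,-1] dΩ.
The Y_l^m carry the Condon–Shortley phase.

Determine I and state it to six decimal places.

0.000000

|6−4|≤1≤6+4 violated ⇒ I = 0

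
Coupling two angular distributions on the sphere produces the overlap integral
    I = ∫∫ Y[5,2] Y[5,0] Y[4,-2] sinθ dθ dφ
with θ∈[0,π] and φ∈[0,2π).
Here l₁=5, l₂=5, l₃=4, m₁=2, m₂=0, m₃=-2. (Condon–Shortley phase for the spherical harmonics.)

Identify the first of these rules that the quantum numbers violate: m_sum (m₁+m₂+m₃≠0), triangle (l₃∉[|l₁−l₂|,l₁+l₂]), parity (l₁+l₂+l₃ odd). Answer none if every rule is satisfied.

Σmᵢ = 0  ✓
l₃∈[|l₁−l₂|,l₁+l₂]=[0,10], have l₃=4  ✓
Σlᵢ = 14 ⇒ even  ✓

none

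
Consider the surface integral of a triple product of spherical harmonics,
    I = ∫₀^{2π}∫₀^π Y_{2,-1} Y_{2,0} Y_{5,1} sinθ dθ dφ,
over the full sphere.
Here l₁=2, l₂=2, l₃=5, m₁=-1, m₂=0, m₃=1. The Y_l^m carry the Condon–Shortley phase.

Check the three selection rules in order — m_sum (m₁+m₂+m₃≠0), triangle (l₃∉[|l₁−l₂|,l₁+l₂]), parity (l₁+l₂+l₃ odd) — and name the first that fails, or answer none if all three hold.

azimuthal sum: -1 + 0 + 1 = 0  ✓
0 ≤ 5 ≤ 4 (triangle on l)  ✗
L = 2 + 2 + 5 = 9 (odd)

triangle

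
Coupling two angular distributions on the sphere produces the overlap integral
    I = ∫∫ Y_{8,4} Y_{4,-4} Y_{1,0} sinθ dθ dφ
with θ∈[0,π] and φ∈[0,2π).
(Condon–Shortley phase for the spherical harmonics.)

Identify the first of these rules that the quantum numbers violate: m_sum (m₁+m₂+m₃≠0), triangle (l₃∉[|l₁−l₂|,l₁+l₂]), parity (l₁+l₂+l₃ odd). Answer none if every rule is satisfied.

triangle

Σmᵢ = 0  ✓
l₃∈[|l₁−l₂|,l₁+l₂]=[4,12], have l₃=1  ✗
Σlᵢ = 13 ⇒ odd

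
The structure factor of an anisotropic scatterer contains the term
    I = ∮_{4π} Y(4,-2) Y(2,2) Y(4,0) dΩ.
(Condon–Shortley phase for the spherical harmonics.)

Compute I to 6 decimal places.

-0.190365

m-sum 0 ✓  L=10 even ✓  2≤4≤6 ✓
Π(2lᵢ+1) = 9×5×9 = 405
triangle coeff Δ(4,2,4) = 1/13860
Σ_t [0,2]: t=0:+1/192 t=1:−1/36 t=2:+1/192 = -5/288
(3j)²=20/693 [(4 2 4; 0 0 0)], sign=-1
Σ_t [2,2]: t=2:+1/192 = 1/192
(3j)²=3/77 [(4 2 4; -2 2 0)], sign=+1
⇒ 4πI² = 2700/5929
I = (-1)√(2700/5929/(4π)) = -0.19036462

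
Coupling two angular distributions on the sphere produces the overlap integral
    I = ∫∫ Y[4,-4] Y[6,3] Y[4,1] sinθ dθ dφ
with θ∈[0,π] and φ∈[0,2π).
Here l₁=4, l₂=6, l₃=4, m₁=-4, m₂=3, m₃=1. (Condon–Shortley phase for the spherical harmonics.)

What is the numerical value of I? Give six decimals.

m-sum 0 ✓  L=14 even ✓  2≤4≤10 ✓
Π(2lᵢ+1) = 9×13×9 = 1053
triangle coeff Δ(4,6,4) = 1/1261260
Σ_t [2,4]: t=2:+1/4608 t=3:−1/1296 t=4:+1/4608 = -7/20736
(3j)²=20/1287 [(4 6 4; 0 0 0)], sign=-1
Σ_t [6,6]: t=6:+1/51840 = 1/51840
(3j)²=8/429 [(4 6 4; -4 3 1)], sign=-1
⇒ 4πI² = 480/1573
I = (+1)√(480/1573/(4π)) = 0.15583009

0.155830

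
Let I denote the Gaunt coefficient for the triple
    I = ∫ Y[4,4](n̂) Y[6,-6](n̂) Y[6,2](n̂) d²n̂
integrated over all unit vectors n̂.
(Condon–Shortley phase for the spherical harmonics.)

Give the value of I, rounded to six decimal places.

0.056161

Rules hold: Σm=0, L=16 even, 2≤6≤10.
N = 9·13·13 = 1521
Δ = 4!·4!·8!/17! = 1/15315300
Racah Σ t=0..4: t=0:+1/829440 t=1:−1/25920 t=2:+1/9216 t=3:−1/25920 t=4:+1/829440 = 7/207360
⇒ 3j(4 6 6; 0 0 0)² = 28/2431, sgn +1
Racah Σ t=0..0: t=0:+1/23224320 = 1/23224320
⇒ 3j(4 6 6; 4 -6 2)² = 1/442, sgn +1
4πI² = N·(3j₀)²·(3jₘ)² = 126/3179
I = +1·√(0.0396351/4π) = 0.05616103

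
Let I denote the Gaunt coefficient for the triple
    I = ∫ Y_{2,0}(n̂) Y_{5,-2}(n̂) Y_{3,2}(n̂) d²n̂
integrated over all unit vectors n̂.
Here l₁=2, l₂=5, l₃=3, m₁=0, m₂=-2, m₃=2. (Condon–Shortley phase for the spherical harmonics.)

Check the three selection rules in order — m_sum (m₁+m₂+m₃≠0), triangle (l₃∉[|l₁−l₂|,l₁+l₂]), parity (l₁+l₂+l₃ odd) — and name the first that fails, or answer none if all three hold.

none

azimuthal sum: 0 − 2 + 2 = 0  ✓
3 ≤ 3 ≤ 7 (triangle on l)  ✓
L = 2 + 5 + 3 = 10 (even)  ✓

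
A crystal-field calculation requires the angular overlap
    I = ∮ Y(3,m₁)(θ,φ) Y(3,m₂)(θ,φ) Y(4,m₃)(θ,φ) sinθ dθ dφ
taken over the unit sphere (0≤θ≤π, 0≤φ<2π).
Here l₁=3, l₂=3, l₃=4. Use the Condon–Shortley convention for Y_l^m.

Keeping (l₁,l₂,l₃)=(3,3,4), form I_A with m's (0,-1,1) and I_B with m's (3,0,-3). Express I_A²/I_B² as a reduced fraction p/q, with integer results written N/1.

l's match ⇒ only the (l;m) 3-j factors differ between A and B.
A: triangle coeff Δ(3,3,4) = 1/34650; Σ_t [0,2]: t=0:+1/48 t=1:−1/24 t=2:+1/288 = -5/288; (3j)²=5/462 [(3 3 4; 0 -1 1)], sign=+1
B: triangle coeff Δ(3,3,4) = 1/34650; Σ_t [0,0]: t=0:+1/288 = 1/288; (3j)²=1/22 [(3 3 4; 3 0 -3)], sign=-1
I_A²/I_B² = (5/462)/(1/22) = 5/21

5/21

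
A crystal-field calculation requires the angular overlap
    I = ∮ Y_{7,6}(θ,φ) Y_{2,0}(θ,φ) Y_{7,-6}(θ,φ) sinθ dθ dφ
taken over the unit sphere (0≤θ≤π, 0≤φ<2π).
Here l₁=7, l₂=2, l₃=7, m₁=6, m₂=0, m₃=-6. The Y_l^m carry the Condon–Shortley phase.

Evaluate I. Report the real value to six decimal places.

-0.148420

m-sum 0 ✓  L=16 even ✓  5≤7≤9 ✓
Π(2lᵢ+1) = 15×5×15 = 1125
triangle coeff Δ(7,2,7) = 1/185640
Σ_t [0,2]: t=0:+1/2419200 t=1:−1/518400 t=2:+1/2419200 = -1/907200
(3j)²=56/3315 [(7 2 7; 0 0 0)], sign=+1
Σ_t [0,1]: t=0:+1/159667200 t=1:−1/479001600 = 1/239500800
(3j)²=26/1785 [(7 2 7; 6 0 -6)], sign=-1
⇒ 4πI² = 80/289
I = (-1)√(80/289/(4π)) = -0.14841956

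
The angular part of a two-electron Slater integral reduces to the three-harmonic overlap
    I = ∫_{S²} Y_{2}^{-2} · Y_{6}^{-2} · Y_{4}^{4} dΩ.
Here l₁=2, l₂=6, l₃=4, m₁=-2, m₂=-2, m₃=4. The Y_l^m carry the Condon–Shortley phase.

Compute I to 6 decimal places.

Rules hold: Σm=0, L=12 even, 4≤4≤8.
N = 5·13·9 = 585
Δ = 4!·0!·8!/13! = 1/6435
Racah Σ t=2..2: t=2:+1/2304 = 1/2304
⇒ 3j(2 6 4; 0 0 0)² = 5/143, sgn +1
Racah Σ t=4..4: t=4:+1/967680 = 1/967680
⇒ 3j(2 6 4; -2 -2 4)² = 1/6435, sgn +1
4πI² = N·(3j₀)²·(3jₘ)² = 5/1573
I = +1·√(0.00317864/4π) = 0.01590434

0.015904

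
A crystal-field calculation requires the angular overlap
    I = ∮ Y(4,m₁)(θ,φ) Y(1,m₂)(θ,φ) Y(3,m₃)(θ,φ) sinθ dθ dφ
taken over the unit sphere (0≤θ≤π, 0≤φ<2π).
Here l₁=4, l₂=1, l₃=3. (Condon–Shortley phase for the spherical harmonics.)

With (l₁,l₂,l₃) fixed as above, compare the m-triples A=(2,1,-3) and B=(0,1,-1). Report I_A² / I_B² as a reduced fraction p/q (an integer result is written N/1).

Same 4,1,3: normalisation and zero-m 3j drop out of the ratio.
A: Δ: 2! 6! 0! / 9! → 1/252; sum: t=2:+1/1440 = 1/1440; 3j²(4 1 3; 2 1 -3) = Δ·Π!·Σ² = 1/252  (sign +1)
B: Δ: 2! 6! 0! / 9! → 1/252; sum: t=2:+1/96 = 1/96; 3j²(4 1 3; 0 1 -1) = Δ·Π!·Σ² = 1/42  (sign +1)
I_A²/I_B² = (1/252)/(1/42) = 1/6

1/6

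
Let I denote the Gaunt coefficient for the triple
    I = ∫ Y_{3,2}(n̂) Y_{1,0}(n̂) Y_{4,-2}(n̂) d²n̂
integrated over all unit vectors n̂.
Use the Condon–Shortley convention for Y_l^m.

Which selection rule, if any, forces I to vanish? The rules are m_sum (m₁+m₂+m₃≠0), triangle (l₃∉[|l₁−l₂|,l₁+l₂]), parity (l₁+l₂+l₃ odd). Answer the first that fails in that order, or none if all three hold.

none

azimuthal sum: 2 + 0 − 2 = 0  ✓
2 ≤ 4 ≤ 4 (triangle on l)  ✓
L = 3 + 1 + 4 = 8 (even)  ✓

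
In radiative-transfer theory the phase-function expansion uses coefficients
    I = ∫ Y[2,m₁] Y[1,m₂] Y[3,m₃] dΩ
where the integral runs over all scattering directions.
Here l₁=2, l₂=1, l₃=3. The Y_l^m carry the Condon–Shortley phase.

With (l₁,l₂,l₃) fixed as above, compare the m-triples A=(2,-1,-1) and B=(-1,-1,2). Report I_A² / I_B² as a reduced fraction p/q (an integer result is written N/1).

l's match ⇒ only the (l;m) 3-j factors differ between A and B.
A: triangle coeff Δ(2,1,3) = 1/105; Σ_t [0,0]: t=0:+1/48 = 1/48; (3j)²=1/105 [(2 1 3; 2 -1 -1)], sign=+1
B: triangle coeff Δ(2,1,3) = 1/105; Σ_t [0,0]: t=0:+1/12 = 1/12; (3j)²=2/21 [(2 1 3; -1 -1 2)], sign=-1
I_A²/I_B² = (1/105)/(2/21) = 1/10

1/10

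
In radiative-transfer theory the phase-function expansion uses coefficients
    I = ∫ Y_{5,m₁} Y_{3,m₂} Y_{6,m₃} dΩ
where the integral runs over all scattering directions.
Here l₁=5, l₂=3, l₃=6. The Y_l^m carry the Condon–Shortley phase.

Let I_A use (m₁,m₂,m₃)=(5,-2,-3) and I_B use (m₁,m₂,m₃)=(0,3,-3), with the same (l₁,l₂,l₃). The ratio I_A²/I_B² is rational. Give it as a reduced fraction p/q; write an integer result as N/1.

Same 5,3,6: normalisation and zero-m 3j drop out of the ratio.
A: Δ: 2! 8! 4! / 15! → 1/675675; sum: t=0:+1/483840 = 1/483840; 3j²(5 3 6; 5 -2 -3) = Δ·Π!·Σ² = 6/1001  (sign -1)
B: Δ: 2! 8! 4! / 15! → 1/675675; sum: t=2:+1/34560 = 1/34560; 3j²(5 3 6; 0 3 -3) = Δ·Π!·Σ² = 4/143  (sign -1)
I_A²/I_B² = (6/1001)/(4/143) = 3/14

3/14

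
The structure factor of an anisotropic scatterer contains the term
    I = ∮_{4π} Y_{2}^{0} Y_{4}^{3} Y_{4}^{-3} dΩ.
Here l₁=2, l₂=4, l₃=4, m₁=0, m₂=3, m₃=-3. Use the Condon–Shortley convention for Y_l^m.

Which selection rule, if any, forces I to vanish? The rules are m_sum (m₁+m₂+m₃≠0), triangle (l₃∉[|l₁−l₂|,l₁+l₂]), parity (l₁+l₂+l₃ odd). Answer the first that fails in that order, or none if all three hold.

none

azimuthal sum: 0 + 3 − 3 = 0  ✓
2 ≤ 4 ≤ 6 (triangle on l)  ✓
L = 2 + 4 + 4 = 10 (even)  ✓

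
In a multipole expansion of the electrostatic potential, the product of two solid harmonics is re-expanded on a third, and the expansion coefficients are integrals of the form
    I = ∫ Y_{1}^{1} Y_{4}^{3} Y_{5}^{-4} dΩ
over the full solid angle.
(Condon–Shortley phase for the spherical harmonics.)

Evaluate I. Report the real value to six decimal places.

0.294638

Checks pass: Σm=0; 10 even; l₃=5∈[3,5].
(2·1+1)(2·4+1)(2·5+1) = 297
Δ: 0! 2! 8! / 11! → 1/495
sum: t=0:+1/576 = 1/576
3j²(1 4 5; 0 0 0) = Δ·Π!·Σ² = 5/99  (sign -1)
sum: t=0:+1/10080 = 1/10080
3j²(1 4 5; 1 3 -4) = Δ·Π!·Σ² = 4/55  (sign -1)
combine: 4πI² = 297·5/99·4/55 = 12/11
take √, sign +1: I = 0.29463840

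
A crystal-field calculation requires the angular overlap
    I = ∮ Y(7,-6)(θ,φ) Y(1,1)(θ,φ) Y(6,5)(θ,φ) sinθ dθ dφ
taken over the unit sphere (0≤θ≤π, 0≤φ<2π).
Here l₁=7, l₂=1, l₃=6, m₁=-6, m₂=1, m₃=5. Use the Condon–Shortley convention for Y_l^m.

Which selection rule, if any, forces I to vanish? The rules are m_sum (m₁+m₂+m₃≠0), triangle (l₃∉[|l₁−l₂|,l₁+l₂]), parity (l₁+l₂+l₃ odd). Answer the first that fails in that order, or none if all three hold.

Σmᵢ = 0  ✓
l₃∈[|l₁−l₂|,l₁+l₂]=[6,8], have l₃=6  ✓
Σlᵢ = 14 ⇒ even  ✓

none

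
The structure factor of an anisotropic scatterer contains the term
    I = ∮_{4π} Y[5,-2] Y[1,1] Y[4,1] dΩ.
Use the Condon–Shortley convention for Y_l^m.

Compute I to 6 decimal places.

m-sum 0 ✓  L=10 even ✓  4≤4≤6 ✓
Π(2lᵢ+1) = 11×3×9 = 297
triangle coeff Δ(5,1,4) = 1/495
Σ_t [1,1]: t=1:−1/576 = -1/576
(3j)²=5/99 [(5 1 4; 0 0 0)], sign=-1
Σ_t [2,2]: t=2:+1/1440 = 1/1440
(3j)²=7/165 [(5 1 4; -2 1 1)], sign=-1
⇒ 4πI² = 7/11
I = (+1)√(7/11/(4π)) = 0.22503380

0.225034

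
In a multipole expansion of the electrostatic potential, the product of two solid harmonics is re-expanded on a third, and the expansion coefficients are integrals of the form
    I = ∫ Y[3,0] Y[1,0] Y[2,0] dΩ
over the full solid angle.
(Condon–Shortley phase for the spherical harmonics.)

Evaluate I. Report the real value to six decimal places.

m-sum 0 ✓  L=6 even ✓  2≤2≤4 ✓
Π(2lᵢ+1) = 7×3×5 = 105
triangle coeff Δ(3,1,2) = 1/105
Σ_t [1,1]: t=1:−1/4 = -1/4
(3j)²=3/35 [(3 1 2; 0 0 0)], sign=-1
(m-triple is (0,0,0) — same symbol as above.)
⇒ 4πI² = 27/35
I = (+1)√(27/35/(4π)) = 0.24776670

0.247767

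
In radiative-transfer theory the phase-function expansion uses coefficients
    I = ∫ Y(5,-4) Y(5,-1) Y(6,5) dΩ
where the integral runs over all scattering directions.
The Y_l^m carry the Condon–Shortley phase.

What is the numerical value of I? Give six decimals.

0.158629

m-sum 0 ✓  L=16 even ✓  0≤6≤10 ✓
Π(2lᵢ+1) = 11×11×13 = 1573
triangle coeff Δ(5,5,6) = 1/28588560
Σ_t [0,4]: t=0:+1/345600 t=1:−1/13824 t=2:+1/5184 t=3:−1/13824 t=4:+1/345600 = 7/129600
(3j)²=80/7293 [(5 5 6; 0 0 0)], sign=+1
Σ_t [3,4]: t=3:−1/518400 t=4:+1/2073600 = -1/691200
(3j)²=81/4420 [(5 5 6; -4 -1 5)], sign=+1
⇒ 4πI² = 1188/3757
I = (+1)√(1188/3757/(4π)) = 0.15862904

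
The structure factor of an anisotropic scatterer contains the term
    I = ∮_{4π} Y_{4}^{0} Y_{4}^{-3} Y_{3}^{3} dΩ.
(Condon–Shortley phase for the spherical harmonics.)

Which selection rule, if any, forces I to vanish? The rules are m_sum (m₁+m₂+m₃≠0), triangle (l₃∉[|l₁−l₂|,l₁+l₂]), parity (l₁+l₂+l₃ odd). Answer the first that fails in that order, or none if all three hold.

azimuthal sum: 0 − 3 + 3 = 0  ✓
0 ≤ 3 ≤ 8 (triangle on l)  ✓
L = 4 + 4 + 3 = 11 (odd)  ✗

parity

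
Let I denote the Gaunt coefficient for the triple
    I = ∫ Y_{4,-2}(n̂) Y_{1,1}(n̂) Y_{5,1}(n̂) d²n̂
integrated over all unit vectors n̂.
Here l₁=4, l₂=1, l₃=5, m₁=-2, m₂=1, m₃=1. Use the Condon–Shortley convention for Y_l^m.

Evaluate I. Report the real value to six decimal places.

-0.120286

m-sum 0 ✓  L=10 even ✓  3≤5≤5 ✓
Π(2lᵢ+1) = 9×3×11 = 297
triangle coeff Δ(4,1,5) = 1/495
Σ_t [0,0]: t=0:+1/576 = 1/576
(3j)²=5/99 [(4 1 5; 0 0 0)], sign=-1
Σ_t [0,0]: t=0:+1/2880 = 1/2880
(3j)²=2/165 [(4 1 5; -2 1 1)], sign=+1
⇒ 4πI² = 2/11
I = (-1)√(2/11/(4π)) = -0.12028562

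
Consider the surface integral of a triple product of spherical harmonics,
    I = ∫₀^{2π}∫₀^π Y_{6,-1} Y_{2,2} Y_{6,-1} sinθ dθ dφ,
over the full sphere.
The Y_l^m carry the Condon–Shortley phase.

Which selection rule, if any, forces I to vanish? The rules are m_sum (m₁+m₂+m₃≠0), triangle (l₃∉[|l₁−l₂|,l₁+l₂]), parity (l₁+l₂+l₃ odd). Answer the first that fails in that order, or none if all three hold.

none

Σmᵢ = 0  ✓
l₃∈[|l₁−l₂|,l₁+l₂]=[4,8], have l₃=6  ✓
Σlᵢ = 14 ⇒ even  ✓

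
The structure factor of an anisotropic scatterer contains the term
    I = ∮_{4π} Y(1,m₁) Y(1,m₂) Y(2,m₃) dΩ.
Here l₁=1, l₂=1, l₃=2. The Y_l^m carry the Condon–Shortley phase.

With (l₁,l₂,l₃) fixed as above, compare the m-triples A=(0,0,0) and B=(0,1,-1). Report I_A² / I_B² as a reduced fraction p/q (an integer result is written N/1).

Shared (l₁,l₂,l₃)=(1,1,2): N and (l;000)² cancel in I_A²/I_B².
A: Δ = 0!·2!·2!/5! = 1/30; Racah Σ t=0..0: t=0:+1/1 = 1/1; ⇒ 3j(1 1 2; 0 0 0)² = 2/15, sgn +1
B: Δ = 0!·2!·2!/5! = 1/30; Racah Σ t=0..0: t=0:+1/2 = 1/2; ⇒ 3j(1 1 2; 0 1 -1)² = 1/10, sgn -1
I_A²/I_B² = (2/15)/(1/10) = 4/3

4/3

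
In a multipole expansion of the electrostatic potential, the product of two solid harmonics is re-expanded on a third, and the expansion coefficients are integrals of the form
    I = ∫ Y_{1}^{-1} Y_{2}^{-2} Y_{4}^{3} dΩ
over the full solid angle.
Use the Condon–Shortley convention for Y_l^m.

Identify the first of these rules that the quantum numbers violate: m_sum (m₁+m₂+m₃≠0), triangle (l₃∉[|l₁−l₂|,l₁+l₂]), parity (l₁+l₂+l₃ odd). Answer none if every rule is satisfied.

Σmᵢ = 0  ✓
l₃∈[|l₁−l₂|,l₁+l₂]=[1,3], have l₃=4  ✗
Σlᵢ = 7 ⇒ odd

triangle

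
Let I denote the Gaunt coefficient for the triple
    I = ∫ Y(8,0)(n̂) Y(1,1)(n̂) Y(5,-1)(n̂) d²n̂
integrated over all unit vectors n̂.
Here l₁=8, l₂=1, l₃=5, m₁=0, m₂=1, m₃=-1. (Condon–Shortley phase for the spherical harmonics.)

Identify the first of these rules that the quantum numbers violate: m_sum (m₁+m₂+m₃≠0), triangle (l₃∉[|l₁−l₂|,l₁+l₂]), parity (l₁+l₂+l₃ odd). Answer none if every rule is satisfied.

Σmᵢ = 0  ✓
l₃∈[|l₁−l₂|,l₁+l₂]=[7,9], have l₃=5  ✗
Σlᵢ = 14 ⇒ even

triangle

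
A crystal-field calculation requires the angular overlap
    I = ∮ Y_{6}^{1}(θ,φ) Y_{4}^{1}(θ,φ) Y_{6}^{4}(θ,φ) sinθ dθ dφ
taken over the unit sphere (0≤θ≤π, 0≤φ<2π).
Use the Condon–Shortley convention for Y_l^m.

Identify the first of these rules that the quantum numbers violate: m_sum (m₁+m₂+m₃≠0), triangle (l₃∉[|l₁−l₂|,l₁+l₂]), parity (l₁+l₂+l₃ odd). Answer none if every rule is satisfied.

azimuthal sum: 1 + 1 + 4 = 6  ✗
2 ≤ 6 ≤ 10 (triangle on l)
L = 6 + 4 + 6 = 16 (even)

m_sum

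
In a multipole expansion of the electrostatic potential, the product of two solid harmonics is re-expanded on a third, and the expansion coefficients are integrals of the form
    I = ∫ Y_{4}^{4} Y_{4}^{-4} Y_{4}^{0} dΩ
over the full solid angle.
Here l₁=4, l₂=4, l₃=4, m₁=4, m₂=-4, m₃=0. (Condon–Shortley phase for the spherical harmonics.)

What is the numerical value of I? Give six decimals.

0.106525

Checks pass: Σm=0; 12 even; l₃=4∈[0,8].
(2·4+1)(2·4+1)(2·4+1) = 729
Δ: 4! 4! 4! / 13! → 1/450450
sum: t=0:+1/13824 t=1:−1/216 t=2:+1/64 t=3:−1/216 t=4:+1/13824 = 5/768
3j²(4 4 4; 0 0 0) = Δ·Π!·Σ² = 18/1001  (sign +1)
sum: t=0:+1/13824 = 1/13824
3j²(4 4 4; 4 -4 0) = Δ·Π!·Σ² = 14/1287  (sign +1)
combine: 4πI² = 729·18/1001·14/1287 = 2916/20449
take √, sign +1: I = 0.10652531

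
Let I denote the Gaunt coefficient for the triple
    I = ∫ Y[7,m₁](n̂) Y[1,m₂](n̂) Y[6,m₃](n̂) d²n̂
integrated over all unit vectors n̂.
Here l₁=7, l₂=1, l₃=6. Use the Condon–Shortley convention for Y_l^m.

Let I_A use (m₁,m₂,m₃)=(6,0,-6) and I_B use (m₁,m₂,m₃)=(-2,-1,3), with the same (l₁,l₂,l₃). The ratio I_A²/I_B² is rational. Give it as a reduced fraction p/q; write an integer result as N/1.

13/10

Shared (l₁,l₂,l₃)=(7,1,6): N and (l;000)² cancel in I_A²/I_B².
A: Δ = 2!·12!·0!/15! = 1/1365; Racah Σ t=1..1: t=1:−1/479001600 = -1/479001600; ⇒ 3j(7 1 6; 6 0 -6)² = 1/105, sgn -1
B: Δ = 2!·12!·0!/15! = 1/1365; Racah Σ t=0..0: t=0:+1/4354560 = 1/4354560; ⇒ 3j(7 1 6; -2 -1 3)² = 2/273, sgn -1
I_A²/I_B² = (1/105)/(2/273) = 13/10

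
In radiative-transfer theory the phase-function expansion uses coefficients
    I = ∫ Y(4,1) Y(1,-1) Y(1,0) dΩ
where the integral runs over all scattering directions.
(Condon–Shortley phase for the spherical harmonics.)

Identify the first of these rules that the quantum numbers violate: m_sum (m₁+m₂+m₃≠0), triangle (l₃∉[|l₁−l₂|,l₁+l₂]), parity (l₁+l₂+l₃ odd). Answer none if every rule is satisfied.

Σmᵢ = 0  ✓
l₃∈[|l₁−l₂|,l₁+l₂]=[3,5], have l₃=1  ✗
Σlᵢ = 6 ⇒ even

triangle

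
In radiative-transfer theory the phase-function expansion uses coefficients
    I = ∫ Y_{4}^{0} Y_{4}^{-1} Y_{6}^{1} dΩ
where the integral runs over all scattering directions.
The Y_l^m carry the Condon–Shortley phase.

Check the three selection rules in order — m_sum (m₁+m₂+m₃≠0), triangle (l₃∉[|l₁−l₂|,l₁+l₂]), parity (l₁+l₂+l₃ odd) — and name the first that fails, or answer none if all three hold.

none

m₁+m₂+m₃ = 0 − 1 + 1 = 0  ✓
triangle: |4−4|=0 ≤ l₃=6 ≤ 4+4=8  ✓
parity: l₁+l₂+l₃ = 14 is even  ✓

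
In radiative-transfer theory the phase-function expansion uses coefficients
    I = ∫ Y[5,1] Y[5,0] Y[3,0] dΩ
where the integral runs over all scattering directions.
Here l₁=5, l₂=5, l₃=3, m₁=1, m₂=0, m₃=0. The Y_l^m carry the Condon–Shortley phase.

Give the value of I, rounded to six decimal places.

1 + 0 + 0 = 1 ≠ 0: azimuthal integral kills it; I = 0

0.000000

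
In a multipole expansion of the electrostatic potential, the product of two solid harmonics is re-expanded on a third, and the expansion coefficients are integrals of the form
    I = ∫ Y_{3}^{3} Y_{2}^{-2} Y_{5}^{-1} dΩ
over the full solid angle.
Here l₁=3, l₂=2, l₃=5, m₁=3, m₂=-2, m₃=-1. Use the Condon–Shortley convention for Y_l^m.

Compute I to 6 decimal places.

Checks pass: Σm=0; 10 even; l₃=5∈[1,5].
(2·3+1)(2·2+1)(2·5+1) = 385
Δ: 0! 6! 4! / 11! → 1/2310
sum: t=0:+1/144 = 1/144
3j²(3 2 5; 0 0 0) = Δ·Π!·Σ² = 10/231  (sign -1)
sum: t=0:+1/17280 = 1/17280
3j²(3 2 5; 3 -2 -1) = Δ·Π!·Σ² = 1/2310  (sign +1)
combine: 4πI² = 385·10/231·1/2310 = 5/693
take √, sign -1: I = -0.02396147

-0.023961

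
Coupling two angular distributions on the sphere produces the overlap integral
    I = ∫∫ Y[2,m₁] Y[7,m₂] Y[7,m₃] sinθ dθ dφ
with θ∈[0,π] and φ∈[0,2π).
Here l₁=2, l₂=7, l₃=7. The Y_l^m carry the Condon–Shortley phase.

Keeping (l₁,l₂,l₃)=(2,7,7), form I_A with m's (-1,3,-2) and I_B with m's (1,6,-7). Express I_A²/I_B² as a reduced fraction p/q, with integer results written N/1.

625/1183

l's match ⇒ only the (l;m) 3-j factors differ between A and B.
A: triangle coeff Δ(2,7,7) = 1/185640; Σ_t [1,2]: t=1:−1/4354560 t=2:+1/1935360 = 1/3483648; (3j)²=125/12376 [(2 7 7; -1 3 -2)], sign=-1
B: triangle coeff Δ(2,7,7) = 1/185640; Σ_t [1,1]: t=1:−1/958003200 = -1/958003200; (3j)²=13/680 [(2 7 7; 1 6 -7)], sign=-1
I_A²/I_B² = (125/12376)/(13/680) = 625/1183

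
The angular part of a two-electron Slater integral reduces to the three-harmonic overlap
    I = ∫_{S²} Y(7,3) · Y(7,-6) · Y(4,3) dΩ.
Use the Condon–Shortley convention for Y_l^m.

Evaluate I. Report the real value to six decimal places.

-0.148484

Rules hold: Σm=0, L=18 even, 0≤4≤14.
N = 15·15·9 = 2025
Δ = 10!·4!·4!/19! = 1/58198140
Racah Σ t=3..7: t=3:−1/17418240 t=4:+1/622080 t=5:−1/230400 t=6:+1/622080 t=7:−1/17418240 = -1/806400
⇒ 3j(7 7 4; 0 0 0)² = 2268/230945, sgn -1
Racah Σ t=0..1: t=0:+1/522547200 t=1:−1/52254720 = -1/58060800
⇒ 3j(7 7 4; 3 -6 3)² = 9/646, sgn +1
4πI² = N·(3j₀)²·(3jₘ)² = 4133430/14919047
I = -1·√(0.277057/4π) = -0.14848406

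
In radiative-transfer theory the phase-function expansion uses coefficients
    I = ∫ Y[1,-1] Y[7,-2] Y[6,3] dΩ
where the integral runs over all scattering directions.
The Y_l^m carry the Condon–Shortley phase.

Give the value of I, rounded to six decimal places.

m-sum 0 ✓  L=14 even ✓  6≤6≤8 ✓
Π(2lᵢ+1) = 3×15×13 = 585
triangle coeff Δ(1,7,6) = 1/1365
Σ_t [1,1]: t=1:−1/518400 = -1/518400
(3j)²=7/195 [(1 7 6; 0 0 0)], sign=-1
Σ_t [2,2]: t=2:+1/4354560 = 1/4354560
(3j)²=2/273 [(1 7 6; -1 -2 3)], sign=-1
⇒ 4πI² = 2/13
I = (+1)√(2/13/(4π)) = 0.11064668

0.110647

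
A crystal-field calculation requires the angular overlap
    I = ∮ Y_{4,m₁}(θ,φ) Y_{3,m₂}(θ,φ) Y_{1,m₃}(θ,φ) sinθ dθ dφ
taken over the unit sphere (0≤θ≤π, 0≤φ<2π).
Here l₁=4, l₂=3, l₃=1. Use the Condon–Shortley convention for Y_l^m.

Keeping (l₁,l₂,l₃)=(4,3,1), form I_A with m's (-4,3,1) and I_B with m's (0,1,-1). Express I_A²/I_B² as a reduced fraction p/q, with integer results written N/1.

14/3

Same 4,3,1: normalisation and zero-m 3j drop out of the ratio.
A: Δ: 6! 2! 0! / 9! → 1/252; sum: t=6:+1/1440 = 1/1440; 3j²(4 3 1; -4 3 1) = Δ·Π!·Σ² = 1/9  (sign +1)
B: Δ: 6! 2! 0! / 9! → 1/252; sum: t=4:+1/96 = 1/96; 3j²(4 3 1; 0 1 -1) = Δ·Π!·Σ² = 1/42  (sign +1)
I_A²/I_B² = (1/9)/(1/42) = 14/3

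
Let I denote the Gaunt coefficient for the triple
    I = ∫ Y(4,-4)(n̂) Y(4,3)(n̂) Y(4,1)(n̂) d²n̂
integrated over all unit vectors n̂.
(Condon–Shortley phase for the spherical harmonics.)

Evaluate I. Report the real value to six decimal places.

Rules hold: Σm=0, L=12 even, 0≤4≤8.
N = 9·9·9 = 729
Δ = 4!·4!·4!/13! = 1/450450
Racah Σ t=0..4: t=0:+1/13824 t=1:−1/216 t=2:+1/64 t=3:−1/216 t=4:+1/13824 = 5/768
⇒ 3j(4 4 4; 0 0 0)² = 18/1001, sgn +1
Racah Σ t=4..4: t=4:+1/3456 = 1/3456
⇒ 3j(4 4 4; -4 3 1)² = 35/1287, sgn -1
4πI² = N·(3j₀)²·(3jₘ)² = 7290/20449
I = -1·√(0.356497/4π) = -0.16843130

-0.168431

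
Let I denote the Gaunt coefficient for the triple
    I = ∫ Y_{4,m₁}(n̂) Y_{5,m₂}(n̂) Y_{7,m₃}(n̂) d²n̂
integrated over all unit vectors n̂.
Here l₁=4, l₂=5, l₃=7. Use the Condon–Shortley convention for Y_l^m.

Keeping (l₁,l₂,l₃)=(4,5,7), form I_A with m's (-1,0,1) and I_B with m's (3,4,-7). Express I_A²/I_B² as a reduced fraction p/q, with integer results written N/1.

Shared (l₁,l₂,l₃)=(4,5,7): N and (l;000)² cancel in I_A²/I_B².
A: Δ = 2!·6!·8!/17! = 1/6126120; Racah Σ t=0..2: t=0:+1/172800 t=1:−1/27648 t=2:+1/51840 = -23/2073600; ⇒ 3j(4 5 7; -1 0 1)² = 529/87516, sgn -1
B: Δ = 2!·6!·8!/17! = 1/6126120; Racah Σ t=1..1: t=1:−1/29030400 = -1/29030400; ⇒ 3j(4 5 7; 3 4 -7)² = 21/680, sgn -1
I_A²/I_B² = (529/87516)/(21/680) = 5290/27027

5290/27027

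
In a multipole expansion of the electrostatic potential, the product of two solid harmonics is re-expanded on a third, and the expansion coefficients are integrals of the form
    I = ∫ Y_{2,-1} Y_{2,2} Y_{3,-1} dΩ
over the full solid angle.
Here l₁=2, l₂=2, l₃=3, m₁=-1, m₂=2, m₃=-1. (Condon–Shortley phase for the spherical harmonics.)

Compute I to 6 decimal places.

0.000000

Σlᵢ=7 odd — θ-integrand is odd under cosθ→−cosθ; I=0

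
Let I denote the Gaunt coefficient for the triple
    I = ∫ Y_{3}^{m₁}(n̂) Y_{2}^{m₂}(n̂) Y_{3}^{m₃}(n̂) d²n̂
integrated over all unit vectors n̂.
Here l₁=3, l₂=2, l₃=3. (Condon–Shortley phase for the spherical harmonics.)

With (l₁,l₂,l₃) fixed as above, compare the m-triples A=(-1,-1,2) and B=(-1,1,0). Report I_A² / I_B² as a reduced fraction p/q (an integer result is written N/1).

Same 3,2,3: normalisation and zero-m 3j drop out of the ratio.
A: Δ: 2! 4! 2! / 9! → 1/3780; sum: t=0:+1/48 t=1:−1/12 = -1/16; 3j²(3 2 3; -1 -1 2) = Δ·Π!·Σ² = 1/28  (sign +1)
B: Δ: 2! 4! 2! / 9! → 1/3780; sum: t=1:−1/12 t=2:+1/8 = 1/24; 3j²(3 2 3; -1 1 0) = Δ·Π!·Σ² = 1/210  (sign -1)
I_A²/I_B² = (1/28)/(1/210) = 15/2

15/2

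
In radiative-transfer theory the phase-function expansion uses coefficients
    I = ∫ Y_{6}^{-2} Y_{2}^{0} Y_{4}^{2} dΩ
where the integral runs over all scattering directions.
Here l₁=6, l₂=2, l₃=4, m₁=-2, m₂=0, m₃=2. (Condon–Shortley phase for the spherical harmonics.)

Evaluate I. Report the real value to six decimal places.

0.206144

Checks pass: Σm=0; 12 even; l₃=4∈[4,8].
(2·6+1)(2·2+1)(2·4+1) = 585
Δ: 4! 8! 0! / 13! → 1/6435
sum: t=2:+1/2304 = 1/2304
3j²(6 2 4; 0 0 0) = Δ·Π!·Σ² = 5/143  (sign +1)
sum: t=2:+1/5760 = 1/5760
3j²(6 2 4; -2 0 2) = Δ·Π!·Σ² = 56/2145  (sign +1)
combine: 4πI² = 585·5/143·56/2145 = 840/1573
take √, sign +1: I = 0.20614383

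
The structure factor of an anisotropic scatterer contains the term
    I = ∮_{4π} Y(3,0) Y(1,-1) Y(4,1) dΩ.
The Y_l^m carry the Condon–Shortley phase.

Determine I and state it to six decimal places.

m-sum 0 ✓  L=8 even ✓  2≤4≤4 ✓
Π(2lᵢ+1) = 7×3×9 = 189
triangle coeff Δ(3,1,4) = 1/252
Σ_t [0,0]: t=0:+1/36 = 1/36
(3j)²=4/63 [(3 1 4; 0 0 0)], sign=+1
Σ_t [0,0]: t=0:+1/72 = 1/72
(3j)²=5/126 [(3 1 4; 0 -1 1)], sign=-1
⇒ 4πI² = 10/21
I = (-1)√(10/21/(4π)) = -0.19466390

-0.194664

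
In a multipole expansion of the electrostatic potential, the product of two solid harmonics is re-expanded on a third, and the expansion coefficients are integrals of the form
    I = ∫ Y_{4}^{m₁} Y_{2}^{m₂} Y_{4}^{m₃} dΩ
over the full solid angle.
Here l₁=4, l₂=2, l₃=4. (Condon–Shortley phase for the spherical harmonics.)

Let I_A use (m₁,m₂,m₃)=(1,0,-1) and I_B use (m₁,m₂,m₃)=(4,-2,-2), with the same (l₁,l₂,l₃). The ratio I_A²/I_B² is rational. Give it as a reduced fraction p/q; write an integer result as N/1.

l's match ⇒ only the (l;m) 3-j factors differ between A and B.
A: triangle coeff Δ(4,2,4) = 1/13860; Σ_t [0,2]: t=0:+1/144 t=1:−1/48 t=2:+1/480 = -17/1440; (3j)²=289/13860 [(4 2 4; 1 0 -1)], sign=+1
B: triangle coeff Δ(4,2,4) = 1/13860; Σ_t [0,0]: t=0:+1/2880 = 1/2880; (3j)²=2/165 [(4 2 4; 4 -2 -2)], sign=+1
I_A²/I_B² = (289/13860)/(2/165) = 289/168

289/168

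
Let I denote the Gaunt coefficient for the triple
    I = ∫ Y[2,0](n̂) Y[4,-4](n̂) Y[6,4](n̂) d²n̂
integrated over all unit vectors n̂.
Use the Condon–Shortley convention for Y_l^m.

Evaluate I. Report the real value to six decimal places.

0.106690

Checks pass: Σm=0; 12 even; l₃=6∈[2,6].
(2·2+1)(2·4+1)(2·6+1) = 585
Δ: 0! 4! 8! / 13! → 1/6435
sum: t=0:+1/2304 = 1/2304
3j²(2 4 6; 0 0 0) = Δ·Π!·Σ² = 5/143  (sign +1)
sum: t=0:+1/161280 = 1/161280
3j²(2 4 6; 0 -4 4) = Δ·Π!·Σ² = 1/143  (sign +1)
combine: 4πI² = 585·5/143·1/143 = 225/1573
take √, sign +1: I = 0.10668957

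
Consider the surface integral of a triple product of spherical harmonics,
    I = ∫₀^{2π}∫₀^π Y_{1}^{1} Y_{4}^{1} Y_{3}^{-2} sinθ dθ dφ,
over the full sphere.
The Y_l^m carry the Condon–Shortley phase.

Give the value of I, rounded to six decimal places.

m-sum 0 ✓  L=8 even ✓  3≤3≤5 ✓
Π(2lᵢ+1) = 3×9×7 = 189
triangle coeff Δ(1,4,3) = 1/252
Σ_t [1,1]: t=1:−1/36 = -1/36
(3j)²=4/63 [(1 4 3; 0 0 0)], sign=+1
Σ_t [0,0]: t=0:+1/240 = 1/240
(3j)²=1/84 [(1 4 3; 1 1 -2)], sign=-1
⇒ 4πI² = 1/7
I = (-1)√(1/7/(4π)) = -0.10662181

-0.106622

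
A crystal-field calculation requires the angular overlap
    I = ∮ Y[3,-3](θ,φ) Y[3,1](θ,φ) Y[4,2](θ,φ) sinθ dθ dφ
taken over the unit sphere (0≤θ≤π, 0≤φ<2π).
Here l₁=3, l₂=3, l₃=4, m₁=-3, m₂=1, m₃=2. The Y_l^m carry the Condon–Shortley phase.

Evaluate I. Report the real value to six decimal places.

-0.188451

Checks pass: Σm=0; 10 even; l₃=4∈[0,6].
(2·3+1)(2·3+1)(2·4+1) = 441
Δ: 2! 4! 4! / 11! → 1/34650
sum: t=0:+1/72 t=1:−1/16 t=2:+1/72 = -5/144
3j²(3 3 4; 0 0 0) = Δ·Π!·Σ² = 2/77  (sign -1)
sum: t=2:+1/192 = 1/192
3j²(3 3 4; -3 1 2) = Δ·Π!·Σ² = 3/77  (sign +1)
combine: 4πI² = 441·2/77·3/77 = 54/121
take √, sign -1: I = -0.18845135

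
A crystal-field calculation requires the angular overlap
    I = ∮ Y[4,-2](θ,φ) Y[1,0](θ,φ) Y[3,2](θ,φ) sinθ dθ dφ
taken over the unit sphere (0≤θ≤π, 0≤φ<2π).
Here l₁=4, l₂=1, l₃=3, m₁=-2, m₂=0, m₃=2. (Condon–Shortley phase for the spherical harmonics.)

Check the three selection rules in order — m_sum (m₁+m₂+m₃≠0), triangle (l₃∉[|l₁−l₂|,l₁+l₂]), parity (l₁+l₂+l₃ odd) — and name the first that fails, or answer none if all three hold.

azimuthal sum: -2 + 0 + 2 = 0  ✓
3 ≤ 3 ≤ 5 (triangle on l)  ✓
L = 4 + 1 + 3 = 8 (even)  ✓

none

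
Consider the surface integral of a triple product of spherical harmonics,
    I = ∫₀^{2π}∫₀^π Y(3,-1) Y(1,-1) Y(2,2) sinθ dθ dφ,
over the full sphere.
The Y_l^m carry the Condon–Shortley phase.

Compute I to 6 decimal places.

-0.082589

Checks pass: Σm=0; 6 even; l₃=2∈[2,4].
(2·3+1)(2·1+1)(2·2+1) = 105
Δ: 2! 4! 0! / 7! → 1/105
sum: t=1:−1/4 = -1/4
3j²(3 1 2; 0 0 0) = Δ·Π!·Σ² = 3/35  (sign -1)
sum: t=0:+1/48 = 1/48
3j²(3 1 2; -1 -1 2) = Δ·Π!·Σ² = 1/105  (sign +1)
combine: 4πI² = 105·3/35·1/105 = 3/35
take √, sign -1: I = -0.08258890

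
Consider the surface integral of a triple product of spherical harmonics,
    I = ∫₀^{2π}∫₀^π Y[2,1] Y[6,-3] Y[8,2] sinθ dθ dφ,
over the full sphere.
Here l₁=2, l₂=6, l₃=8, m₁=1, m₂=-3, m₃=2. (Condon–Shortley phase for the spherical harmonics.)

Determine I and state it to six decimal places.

0.120013

Checks pass: Σm=0; 16 even; l₃=8∈[4,8].
(2·2+1)(2·6+1)(2·8+1) = 1105
Δ: 0! 4! 12! / 17! → 1/30940
sum: t=0:+1/2073600 = 1/2073600
3j²(2 6 8; 0 0 0) = Δ·Π!·Σ² = 28/1105  (sign +1)
sum: t=0:+1/13063680 = 1/13063680
3j²(2 6 8; 1 -3 2) = Δ·Π!·Σ² = 10/1547  (sign +1)
combine: 4πI² = 1105·28/1105·10/1547 = 40/221
take √, sign +1: I = 0.12001318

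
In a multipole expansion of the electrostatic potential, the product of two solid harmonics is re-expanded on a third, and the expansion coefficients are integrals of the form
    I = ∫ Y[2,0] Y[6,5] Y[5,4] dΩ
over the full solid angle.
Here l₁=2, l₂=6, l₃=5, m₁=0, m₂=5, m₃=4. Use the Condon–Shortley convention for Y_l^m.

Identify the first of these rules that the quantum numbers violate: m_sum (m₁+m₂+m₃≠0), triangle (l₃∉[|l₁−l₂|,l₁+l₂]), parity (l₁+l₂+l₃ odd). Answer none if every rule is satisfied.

Σmᵢ = 9  ✗
l₃∈[|l₁−l₂|,l₁+l₂]=[4,8], have l₃=5
Σlᵢ = 13 ⇒ odd

m_sum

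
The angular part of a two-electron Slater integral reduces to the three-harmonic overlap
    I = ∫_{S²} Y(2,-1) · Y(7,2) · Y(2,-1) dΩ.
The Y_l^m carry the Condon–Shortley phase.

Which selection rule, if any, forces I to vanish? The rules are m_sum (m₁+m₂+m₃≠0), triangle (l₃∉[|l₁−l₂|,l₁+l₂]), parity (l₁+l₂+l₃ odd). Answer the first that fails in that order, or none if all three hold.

triangle

Σmᵢ = 0  ✓
l₃∈[|l₁−l₂|,l₁+l₂]=[5,9], have l₃=2  ✗
Σlᵢ = 11 ⇒ odd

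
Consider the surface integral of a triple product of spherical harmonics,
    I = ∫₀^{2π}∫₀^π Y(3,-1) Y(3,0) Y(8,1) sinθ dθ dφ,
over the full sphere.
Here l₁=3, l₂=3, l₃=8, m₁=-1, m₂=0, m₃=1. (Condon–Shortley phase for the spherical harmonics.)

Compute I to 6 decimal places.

0.000000

l₃=8 ∉ [0,6] — triangle fails ⇒ I = 0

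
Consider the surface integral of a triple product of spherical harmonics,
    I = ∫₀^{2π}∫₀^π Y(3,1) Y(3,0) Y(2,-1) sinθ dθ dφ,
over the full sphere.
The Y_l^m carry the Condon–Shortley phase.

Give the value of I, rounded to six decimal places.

-0.059471

Checks pass: Σm=0; 8 even; l₃=2∈[0,6].
(2·3+1)(2·3+1)(2·2+1) = 245
Δ: 4! 2! 2! / 9! → 1/3780
sum: t=1:−1/24 t=2:+1/4 t=3:−1/24 = 1/6
3j²(3 3 2; 0 0 0) = Δ·Π!·Σ² = 4/105  (sign +1)
sum: t=1:−1/12 t=2:+1/8 = 1/24
3j²(3 3 2; 1 0 -1) = Δ·Π!·Σ² = 1/210  (sign -1)
combine: 4πI² = 245·4/105·1/210 = 2/45
take √, sign -1: I = -0.05947080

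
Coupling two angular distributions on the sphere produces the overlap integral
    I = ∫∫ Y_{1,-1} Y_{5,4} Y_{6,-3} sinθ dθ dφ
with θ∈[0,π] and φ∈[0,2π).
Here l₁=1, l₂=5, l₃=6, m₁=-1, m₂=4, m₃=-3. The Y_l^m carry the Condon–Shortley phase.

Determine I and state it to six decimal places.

-0.070770

m-sum 0 ✓  L=12 even ✓  4≤6≤6 ✓
Π(2lᵢ+1) = 3×11×13 = 429
triangle coeff Δ(1,5,6) = 1/858
Σ_t [0,0]: t=0:+1/14400 = 1/14400
(3j)²=6/143 [(1 5 6; 0 0 0)], sign=+1
Σ_t [0,0]: t=0:+1/725760 = 1/725760
(3j)²=1/286 [(1 5 6; -1 4 -3)], sign=-1
⇒ 4πI² = 9/143
I = (-1)√(9/143/(4π)) = -0.07076985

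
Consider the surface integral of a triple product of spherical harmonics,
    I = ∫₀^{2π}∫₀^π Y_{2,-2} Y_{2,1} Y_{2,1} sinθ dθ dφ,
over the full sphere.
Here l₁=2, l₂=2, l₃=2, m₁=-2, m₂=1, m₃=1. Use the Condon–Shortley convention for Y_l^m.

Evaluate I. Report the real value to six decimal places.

0.220728

Rules hold: Σm=0, L=6 even, 0≤2≤4.
N = 5·5·5 = 125
Δ = 2!·2!·2!/7! = 1/630
Racah Σ t=0..2: t=0:+1/8 t=1:−1/1 t=2:+1/8 = -3/4
⇒ 3j(2 2 2; 0 0 0)² = 2/35, sgn -1
Racah Σ t=2..2: t=2:+1/4 = 1/4
⇒ 3j(2 2 2; -2 1 1)² = 3/35, sgn -1
4πI² = N·(3j₀)²·(3jₘ)² = 30/49
I = +1·√(0.612245/4π) = 0.22072812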